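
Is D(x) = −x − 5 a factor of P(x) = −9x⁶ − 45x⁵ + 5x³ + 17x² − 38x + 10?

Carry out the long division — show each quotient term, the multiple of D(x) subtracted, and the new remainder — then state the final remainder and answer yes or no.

Step 1: lead(−9x⁶ − 45x⁵ + 5x³ + 17x² − 38x + 10) ÷ lead(D) = −9x⁶ ÷ −x = 9x⁵. Subtract (9x⁵)·D = −9x⁶ − 45x⁵. Remainder: 5x³ + 17x² − 38x + 10.
Step 2: lead(5x³ + 17x² − 38x + 10) ÷ lead(D) = 5x³ ÷ −x = −5x². Subtract (−5x²)·D = 5x³ + 25x². Remainder: −8x² − 38x + 10.
Step 3: lead(−8x² − 38x + 10) ÷ lead(D) = −8x² ÷ −x = 8x. Subtract (8x)·D = −8x² − 40x. Remainder: 2x + 10.
Step 4: lead(2x + 10) ÷ lead(D) = 2x ÷ −x = −2. Subtract (−2)·D = 2x + 10. Remainder: 0.

R(x) = 0, so D(x) is a factor of P(x). yes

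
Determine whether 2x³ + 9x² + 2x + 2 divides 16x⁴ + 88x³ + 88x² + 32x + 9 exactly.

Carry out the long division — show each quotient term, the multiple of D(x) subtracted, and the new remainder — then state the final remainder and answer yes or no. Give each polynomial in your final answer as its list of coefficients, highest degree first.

R = [-7], so D(x) is not a factor of P(x). no

Step 1: lead(16x⁴ + 88x³ + 88x² + 32x + 9) ÷ lead(D) = 16x⁴ ÷ 2x³ = 8x. Subtract (8x)·D = 16x⁴ + 72x³ + 16x² + 16x. Remainder: 16x³ + 72x² + 16x + 9.
Step 2: lead(16x³ + 72x² + 16x + 9) ÷ lead(D) = 16x³ ÷ 2x³ = 8. Subtract (8)·D = 16x³ + 72x² + 16x + 16. Remainder: −7.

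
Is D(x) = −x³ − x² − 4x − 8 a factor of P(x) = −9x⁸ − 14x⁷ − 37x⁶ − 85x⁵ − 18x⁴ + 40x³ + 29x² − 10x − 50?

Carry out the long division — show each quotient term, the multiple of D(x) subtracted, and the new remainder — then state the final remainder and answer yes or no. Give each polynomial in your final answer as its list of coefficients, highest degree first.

Step 1: lead(−9x⁸ − 14x⁷ − 37x⁶ − 85x⁵ − 18x⁴ + 40x³ + 29x² − 10x − 50) ÷ lead(D) = −9x⁸ ÷ −x³ = 9x⁵. Subtract (9x⁵)·D = −9x⁸ − 9x⁷ − 36x⁶ − 72x⁵. Remainder: −5x⁷ − x⁶ − 13x⁵ − 18x⁴ + 40x³ + 29x² − 10x − 50.
Step 2: lead(−5x⁷ − x⁶ − 13x⁵ − 18x⁴ + 40x³ + 29x² − 10x − 50) ÷ lead(D) = −5x⁷ ÷ −x³ = 5x⁴. Subtract (5x⁴)·D = −5x⁷ − 5x⁶ − 20x⁵ − 40x⁴. Remainder: 4x⁶ + 7x⁵ + 22x⁴ + 40x³ + 29x² − 10x − 50.
Step 3: lead(4x⁶ + 7x⁵ + 22x⁴ + 40x³ + 29x² − 10x − 50) ÷ lead(D) = 4x⁶ ÷ −x³ = −4x³. Subtract (−4x³)·D = 4x⁶ + 4x⁵ + 16x⁴ + 32x³. Remainder: 3x⁵ + 6x⁴ + 8x³ + 29x² − 10x − 50.
Step 4: lead(3x⁵ + 6x⁴ + 8x³ + 29x² − 10x − 50) ÷ lead(D) = 3x⁵ ÷ −x³ = −3x². Subtract (−3x²)·D = 3x⁵ + 3x⁴ + 12x³ + 24x². Remainder: 3x⁴ − 4x³ + 5x² − 10x − 50.
Step 5: lead(3x⁴ − 4x³ + 5x² − 10x − 50) ÷ lead(D) = 3x⁴ ÷ −x³ = −3x. Subtract (−3x)·D = 3x⁴ + 3x³ + 12x² + 24x. Remainder: −7x³ − 7x² − 34x − 50.
Step 6: lead(−7x³ − 7x² − 34x − 50) ÷ lead(D) = −7x³ ÷ −x³ = 7. Subtract (7)·D = −7x³ − 7x² − 28x − 56. Remainder: −6x + 6.

R = [-6, 6], so D(x) is not a factor of P(x). no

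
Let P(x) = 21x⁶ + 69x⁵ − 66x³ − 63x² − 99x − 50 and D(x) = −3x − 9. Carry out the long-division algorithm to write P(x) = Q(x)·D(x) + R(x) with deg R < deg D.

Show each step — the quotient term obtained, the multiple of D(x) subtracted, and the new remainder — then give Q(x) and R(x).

Step 1: lead(21x⁶ + 69x⁵ − 66x³ − 63x² − 99x − 50) ÷ lead(D) = 21x⁶ ÷ −3x = −7x⁵. Subtract (−7x⁵)·D = 21x⁶ + 63x⁵. Remainder: 6x⁵ − 66x³ − 63x² − 99x − 50.
Step 2: lead(6x⁵ − 66x³ − 63x² − 99x − 50) ÷ lead(D) = 6x⁵ ÷ −3x = −2x⁴. Subtract (−2x⁴)·D = 6x⁵ + 18x⁴. Remainder: −18x⁴ − 66x³ − 63x² − 99x − 50.
Step 3: lead(−18x⁴ − 66x³ − 63x² − 99x − 50) ÷ lead(D) = −18x⁴ ÷ −3x = 6x³. Subtract (6x³)·D = −18x⁴ − 54x³. Remainder: −12x³ − 63x² − 99x − 50.
Step 4: lead(−12x³ − 63x² − 99x − 50) ÷ lead(D) = −12x³ ÷ −3x = 4x². Subtract (4x²)·D = −12x³ − 36x². Remainder: −27x² − 99x − 50.
Step 5: lead(−27x² − 99x − 50) ÷ lead(D) = −27x² ÷ −3x = 9x. Subtract (9x)·D = −27x² − 81x. Remainder: −18x − 50.
Step 6: lead(−18x − 50) ÷ lead(D) = −18x ÷ −3x = 6. Subtract (6)·D = −18x − 54. Remainder: 4.

Q(x) = −7x⁵ − 2x⁴ + 6x³ + 4x² + 9x + 6; R(x) = 4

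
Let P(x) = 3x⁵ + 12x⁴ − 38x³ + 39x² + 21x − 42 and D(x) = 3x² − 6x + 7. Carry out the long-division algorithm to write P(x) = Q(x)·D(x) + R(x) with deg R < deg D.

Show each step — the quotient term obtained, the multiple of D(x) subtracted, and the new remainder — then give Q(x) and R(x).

Step 1: lead(3x⁵ + 12x⁴ − 38x³ + 39x² + 21x − 42) ÷ lead(D) = 3x⁵ ÷ 3x² = x³. Subtract (x³)·D = 3x⁵ − 6x⁴ + 7x³. Remainder: 18x⁴ − 45x³ + 39x² + 21x − 42.
Step 2: lead(18x⁴ − 45x³ + 39x² + 21x − 42) ÷ lead(D) = 18x⁴ ÷ 3x² = 6x². Subtract (6x²)·D = 18x⁴ − 36x³ + 42x². Remainder: −9x³ − 3x² + 21x − 42.
Step 3: lead(−9x³ − 3x² + 21x − 42) ÷ lead(D) = −9x³ ÷ 3x² = −3x. Subtract (−3x)·D = −9x³ + 18x² − 21x. Remainder: −21x² + 42x − 42.
Step 4: lead(−21x² + 42x − 42) ÷ lead(D) = −21x² ÷ 3x² = −7. Subtract (−7)·D = −21x² + 42x − 49. Remainder: 7.

Q(x) = x³ + 6x² − 3x − 7; R(x) = 7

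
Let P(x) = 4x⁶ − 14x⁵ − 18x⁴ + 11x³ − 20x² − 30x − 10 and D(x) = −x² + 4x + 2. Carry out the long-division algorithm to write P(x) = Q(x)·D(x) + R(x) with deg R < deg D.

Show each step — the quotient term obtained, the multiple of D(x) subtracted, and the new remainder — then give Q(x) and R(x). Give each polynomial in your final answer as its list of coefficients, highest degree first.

Step 1: lead(4x⁶ − 14x⁵ − 18x⁴ + 11x³ − 20x² − 30x − 10) ÷ lead(D) = 4x⁶ ÷ −x² = −4x⁴. Subtract (−4x⁴)·D = 4x⁶ − 16x⁵ − 8x⁴. Remainder: 2x⁵ − 10x⁴ + 11x³ − 20x² − 30x − 10.
Step 2: lead(2x⁵ − 10x⁴ + 11x³ − 20x² − 30x − 10) ÷ lead(D) = 2x⁵ ÷ −x² = −2x³. Subtract (−2x³)·D = 2x⁵ − 8x⁴ − 4x³. Remainder: −2x⁴ + 15x³ − 20x² − 30x − 10.
Step 3: lead(−2x⁴ + 15x³ − 20x² − 30x − 10) ÷ lead(D) = −2x⁴ ÷ −x² = 2x². Subtract (2x²)·D = −2x⁴ + 8x³ + 4x². Remainder: 7x³ − 24x² − 30x − 10.
Step 4: lead(7x³ − 24x² − 30x − 10) ÷ lead(D) = 7x³ ÷ −x² = −7x. Subtract (−7x)·D = 7x³ − 28x² − 14x. Remainder: 4x² − 16x − 10.
Step 5: lead(4x² − 16x − 10) ÷ lead(D) = 4x² ÷ −x² = −4. Subtract (−4)·D = 4x² − 16x − 8. Remainder: −2.

Q = [-4, -2, 2, -7, -4]; R = [-2]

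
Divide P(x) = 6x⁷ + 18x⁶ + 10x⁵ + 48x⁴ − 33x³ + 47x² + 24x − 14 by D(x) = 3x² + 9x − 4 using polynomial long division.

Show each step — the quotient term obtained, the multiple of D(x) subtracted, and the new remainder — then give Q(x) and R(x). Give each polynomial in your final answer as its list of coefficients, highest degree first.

Q = [2, 0, 6, -2, 3, 4]; R = [2]

Step 1: lead(6x⁷ + 18x⁶ + 10x⁵ + 48x⁴ − 33x³ + 47x² + 24x − 14) ÷ lead(D) = 6x⁷ ÷ 3x² = 2x⁵. Subtract (2x⁵)·D = 6x⁷ + 18x⁶ − 8x⁵. Remainder: 18x⁵ + 48x⁴ − 33x³ + 47x² + 24x − 14.
Step 2: lead(18x⁵ + 48x⁴ − 33x³ + 47x² + 24x − 14) ÷ lead(D) = 18x⁵ ÷ 3x² = 6x³. Subtract (6x³)·D = 18x⁵ + 54x⁴ − 24x³. Remainder: −6x⁴ − 9x³ + 47x² + 24x − 14.
Step 3: lead(−6x⁴ − 9x³ + 47x² + 24x − 14) ÷ lead(D) = −6x⁴ ÷ 3x² = −2x². Subtract (−2x²)·D = −6x⁴ − 18x³ + 8x². Remainder: 9x³ + 39x² + 24x − 14.
Step 4: lead(9x³ + 39x² + 24x − 14) ÷ lead(D) = 9x³ ÷ 3x² = 3x. Subtract (3x)·D = 9x³ + 27x² − 12x. Remainder: 12x² + 36x − 14.
Step 5: lead(12x² + 36x − 14) ÷ lead(D) = 12x² ÷ 3x² = 4. Subtract (4)·D = 12x² + 36x − 16. Remainder: 2.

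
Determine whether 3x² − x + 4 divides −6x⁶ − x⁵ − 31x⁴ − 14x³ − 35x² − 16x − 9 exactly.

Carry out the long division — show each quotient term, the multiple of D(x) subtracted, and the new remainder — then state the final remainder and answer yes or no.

Step 1: lead(−6x⁶ − x⁵ − 31x⁴ − 14x³ − 35x² − 16x − 9) ÷ lead(D) = −6x⁶ ÷ 3x² = −2x⁴. Subtract (−2x⁴)·D = −6x⁶ + 2x⁵ − 8x⁴. Remainder: −3x⁵ − 23x⁴ − 14x³ − 35x² − 16x − 9.
Step 2: lead(−3x⁵ − 23x⁴ − 14x³ − 35x² − 16x − 9) ÷ lead(D) = −3x⁵ ÷ 3x² = −x³. Subtract (−x³)·D = −3x⁵ + x⁴ − 4x³. Remainder: −24x⁴ − 10x³ − 35x² − 16x − 9.
Step 3: lead(−24x⁴ − 10x³ − 35x² − 16x − 9) ÷ lead(D) = −24x⁴ ÷ 3x² = −8x². Subtract (−8x²)·D = −24x⁴ + 8x³ − 32x². Remainder: −18x³ − 3x² − 16x − 9.
Step 4: lead(−18x³ − 3x² − 16x − 9) ÷ lead(D) = −18x³ ÷ 3x² = −6x. Subtract (−6x)·D = −18x³ + 6x² − 24x. Remainder: −9x² + 8x − 9.
Step 5: lead(−9x² + 8x − 9) ÷ lead(D) = −9x² ÷ 3x² = −3. Subtract (−3)·D = −9x² + 3x − 12. Remainder: 5x + 3.

R(x) = 5x + 3, so D(x) is not a factor of P(x). no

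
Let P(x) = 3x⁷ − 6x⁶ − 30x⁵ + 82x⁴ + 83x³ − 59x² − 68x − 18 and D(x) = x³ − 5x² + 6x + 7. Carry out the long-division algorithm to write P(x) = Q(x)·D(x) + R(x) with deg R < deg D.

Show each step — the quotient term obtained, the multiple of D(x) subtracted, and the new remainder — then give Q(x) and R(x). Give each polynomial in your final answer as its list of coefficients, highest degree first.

Step 1: lead(3x⁷ − 6x⁶ − 30x⁵ + 82x⁴ + 83x³ − 59x² − 68x − 18) ÷ lead(D) = 3x⁷ ÷ x³ = 3x⁴. Subtract (3x⁴)·D = 3x⁷ − 15x⁶ + 18x⁵ + 21x⁴. Remainder: 9x⁶ − 48x⁵ + 61x⁴ + 83x³ − 59x² − 68x − 18.
Step 2: lead(9x⁶ − 48x⁵ + 61x⁴ + 83x³ − 59x² − 68x − 18) ÷ lead(D) = 9x⁶ ÷ x³ = 9x³. Subtract (9x³)·D = 9x⁶ − 45x⁵ + 54x⁴ + 63x³. Remainder: −3x⁵ + 7x⁴ + 20x³ − 59x² − 68x − 18.
Step 3: lead(−3x⁵ + 7x⁴ + 20x³ − 59x² − 68x − 18) ÷ lead(D) = −3x⁵ ÷ x³ = −3x². Subtract (−3x²)·D = −3x⁵ + 15x⁴ − 18x³ − 21x². Remainder: −8x⁴ + 38x³ − 38x² − 68x − 18.
Step 4: lead(−8x⁴ + 38x³ − 38x² − 68x − 18) ÷ lead(D) = −8x⁴ ÷ x³ = −8x. Subtract (−8x)·D = −8x⁴ + 40x³ − 48x² − 56x. Remainder: −2x³ + 10x² − 12x − 18.
Step 5: lead(−2x³ + 10x² − 12x − 18) ÷ lead(D) = −2x³ ÷ x³ = −2. Subtract (−2)·D = −2x³ + 10x² − 12x − 14. Remainder: −4.

Q = [3, 9, -3, -8, -2]; R = [-4]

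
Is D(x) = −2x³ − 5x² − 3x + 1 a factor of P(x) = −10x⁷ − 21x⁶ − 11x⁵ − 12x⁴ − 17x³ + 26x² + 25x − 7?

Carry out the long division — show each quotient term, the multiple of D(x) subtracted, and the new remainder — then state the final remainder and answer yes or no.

R(x) = 0, so D(x) is a factor of P(x). yes

Step 1: lead(−10x⁷ − 21x⁶ − 11x⁵ − 12x⁴ − 17x³ + 26x² + 25x − 7) ÷ lead(D) = −10x⁷ ÷ −2x³ = 5x⁴. Subtract (5x⁴)·D = −10x⁷ − 25x⁶ − 15x⁵ + 5x⁴. Remainder: 4x⁶ + 4x⁵ − 17x⁴ − 17x³ + 26x² + 25x − 7.
Step 2: lead(4x⁶ + 4x⁵ − 17x⁴ − 17x³ + 26x² + 25x − 7) ÷ lead(D) = 4x⁶ ÷ −2x³ = −2x³. Subtract (−2x³)·D = 4x⁶ + 10x⁵ + 6x⁴ − 2x³. Remainder: −6x⁵ − 23x⁴ − 15x³ + 26x² + 25x − 7.
Step 3: lead(−6x⁵ − 23x⁴ − 15x³ + 26x² + 25x − 7) ÷ lead(D) = −6x⁵ ÷ −2x³ = 3x². Subtract (3x²)·D = −6x⁵ − 15x⁴ − 9x³ + 3x². Remainder: −8x⁴ − 6x³ + 23x² + 25x − 7.
Step 4: lead(−8x⁴ − 6x³ + 23x² + 25x − 7) ÷ lead(D) = −8x⁴ ÷ −2x³ = 4x. Subtract (4x)·D = −8x⁴ − 20x³ − 12x² + 4x. Remainder: 14x³ + 35x² + 21x − 7.
Step 5: lead(14x³ + 35x² + 21x − 7) ÷ lead(D) = 14x³ ÷ −2x³ = −7. Subtract (−7)·D = 14x³ + 35x² + 21x − 7. Remainder: 0.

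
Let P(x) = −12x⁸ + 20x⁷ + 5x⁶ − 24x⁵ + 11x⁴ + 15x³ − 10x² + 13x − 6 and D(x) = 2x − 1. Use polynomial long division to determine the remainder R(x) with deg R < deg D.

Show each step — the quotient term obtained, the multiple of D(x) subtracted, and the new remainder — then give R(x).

R(x) = 0

Step 1: lead(−12x⁸ + 20x⁷ + 5x⁶ − 24x⁵ + 11x⁴ + 15x³ − 10x² + 13x − 6) ÷ lead(D) = −12x⁸ ÷ 2x = −6x⁷. Subtract (−6x⁷)·D = −12x⁸ + 6x⁷. Remainder: 14x⁷ + 5x⁶ − 24x⁵ + 11x⁴ + 15x³ − 10x² + 13x − 6.
Step 2: lead(14x⁷ + 5x⁶ − 24x⁵ + 11x⁴ + 15x³ − 10x² + 13x − 6) ÷ lead(D) = 14x⁷ ÷ 2x = 7x⁶. Subtract (7x⁶)·D = 14x⁷ − 7x⁶. Remainder: 12x⁶ − 24x⁵ + 11x⁴ + 15x³ − 10x² + 13x − 6.
Step 3: lead(12x⁶ − 24x⁵ + 11x⁴ + 15x³ − 10x² + 13x − 6) ÷ lead(D) = 12x⁶ ÷ 2x = 6x⁵. Subtract (6x⁵)·D = 12x⁶ − 6x⁵. Remainder: −18x⁵ + 11x⁴ + 15x³ − 10x² + 13x − 6.
Step 4: lead(−18x⁵ + 11x⁴ + 15x³ − 10x² + 13x − 6) ÷ lead(D) = −18x⁵ ÷ 2x = −9x⁴. Subtract (−9x⁴)·D = −18x⁵ + 9x⁴. Remainder: 2x⁴ + 15x³ − 10x² + 13x − 6.
Step 5: lead(2x⁴ + 15x³ − 10x² + 13x − 6) ÷ lead(D) = 2x⁴ ÷ 2x = x³. Subtract (x³)·D = 2x⁴ − x³. Remainder: 16x³ − 10x² + 13x − 6.
Step 6: lead(16x³ − 10x² + 13x − 6) ÷ lead(D) = 16x³ ÷ 2x = 8x². Subtract (8x²)·D = 16x³ − 8x². Remainder: −2x² + 13x − 6.
Step 7: lead(−2x² + 13x − 6) ÷ lead(D) = −2x² ÷ 2x = −x. Subtract (−x)·D = −2x² + x. Remainder: 12x − 6.
Step 8: lead(12x − 6) ÷ lead(D) = 12x ÷ 2x = 6. Subtract (6)·D = 12x − 6. Remainder: 0.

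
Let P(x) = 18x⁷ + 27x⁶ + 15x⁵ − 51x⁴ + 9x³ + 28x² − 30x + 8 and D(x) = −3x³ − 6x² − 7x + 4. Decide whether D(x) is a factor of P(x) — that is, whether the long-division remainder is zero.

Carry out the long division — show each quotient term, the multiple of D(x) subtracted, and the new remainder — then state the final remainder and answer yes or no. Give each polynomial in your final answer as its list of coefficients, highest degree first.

Step 1: lead(18x⁷ + 27x⁶ + 15x⁵ − 51x⁴ + 9x³ + 28x² − 30x + 8) ÷ lead(D) = 18x⁷ ÷ −3x³ = −6x⁴. Subtract (−6x⁴)·D = 18x⁷ + 36x⁶ + 42x⁵ − 24x⁴. Remainder: −9x⁶ − 27x⁵ − 27x⁴ + 9x³ + 28x² − 30x + 8.
Step 2: lead(−9x⁶ − 27x⁵ − 27x⁴ + 9x³ + 28x² − 30x + 8) ÷ lead(D) = −9x⁶ ÷ −3x³ = 3x³. Subtract (3x³)·D = −9x⁶ − 18x⁵ − 21x⁴ + 12x³. Remainder: −9x⁵ − 6x⁴ − 3x³ + 28x² − 30x + 8.
Step 3: lead(−9x⁵ − 6x⁴ − 3x³ + 28x² − 30x + 8) ÷ lead(D) = −9x⁵ ÷ −3x³ = 3x². Subtract (3x²)·D = −9x⁵ − 18x⁴ − 21x³ + 12x². Remainder: 12x⁴ + 18x³ + 16x² − 30x + 8.
Step 4: lead(12x⁴ + 18x³ + 16x² − 30x + 8) ÷ lead(D) = 12x⁴ ÷ −3x³ = −4x. Subtract (−4x)·D = 12x⁴ + 24x³ + 28x² − 16x. Remainder: −6x³ − 12x² − 14x + 8.
Step 5: lead(−6x³ − 12x² − 14x + 8) ÷ lead(D) = −6x³ ÷ −3x³ = 2. Subtract (2)·D = −6x³ − 12x² − 14x + 8. Remainder: 0.

R = [0], so D(x) is a factor of P(x). yes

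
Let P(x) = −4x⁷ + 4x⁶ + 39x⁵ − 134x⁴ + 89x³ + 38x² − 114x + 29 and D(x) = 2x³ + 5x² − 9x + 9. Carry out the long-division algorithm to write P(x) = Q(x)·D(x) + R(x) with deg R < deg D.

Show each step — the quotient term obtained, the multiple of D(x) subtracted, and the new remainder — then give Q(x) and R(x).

Q(x) = −2x⁴ + 7x³ − 7x² − 9x + 4; R(x) = 3x − 7

Step 1: lead(−4x⁷ + 4x⁶ + 39x⁵ − 134x⁴ + 89x³ + 38x² − 114x + 29) ÷ lead(D) = −4x⁷ ÷ 2x³ = −2x⁴. Subtract (−2x⁴)·D = −4x⁷ − 10x⁶ + 18x⁵ − 18x⁴. Remainder: 14x⁶ + 21x⁵ − 116x⁴ + 89x³ + 38x² − 114x + 29.
Step 2: lead(14x⁶ + 21x⁵ − 116x⁴ + 89x³ + 38x² − 114x + 29) ÷ lead(D) = 14x⁶ ÷ 2x³ = 7x³. Subtract (7x³)·D = 14x⁶ + 35x⁵ − 63x⁴ + 63x³. Remainder: −14x⁵ − 53x⁴ + 26x³ + 38x² − 114x + 29.
Step 3: lead(−14x⁵ − 53x⁴ + 26x³ + 38x² − 114x + 29) ÷ lead(D) = −14x⁵ ÷ 2x³ = −7x². Subtract (−7x²)·D = −14x⁵ − 35x⁴ + 63x³ − 63x². Remainder: −18x⁴ − 37x³ + 101x² − 114x + 29.
Step 4: lead(−18x⁴ − 37x³ + 101x² − 114x + 29) ÷ lead(D) = −18x⁴ ÷ 2x³ = −9x. Subtract (−9x)·D = −18x⁴ − 45x³ + 81x² − 81x. Remainder: 8x³ + 20x² − 33x + 29.
Step 5: lead(8x³ + 20x² − 33x + 29) ÷ lead(D) = 8x³ ÷ 2x³ = 4. Subtract (4)·D = 8x³ + 20x² − 36x + 36. Remainder: 3x − 7.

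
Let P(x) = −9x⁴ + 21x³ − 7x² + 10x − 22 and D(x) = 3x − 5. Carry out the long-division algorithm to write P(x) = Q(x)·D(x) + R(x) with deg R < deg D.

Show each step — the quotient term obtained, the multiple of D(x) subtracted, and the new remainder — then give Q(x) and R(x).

Q(x) = −3x³ + 2x² + x + 5; R(x) = 3

Step 1: lead(−9x⁴ + 21x³ − 7x² + 10x − 22) ÷ lead(D) = −9x⁴ ÷ 3x = −3x³. Subtract (−3x³)·D = −9x⁴ + 15x³. Remainder: 6x³ − 7x² + 10x − 22.
Step 2: lead(6x³ − 7x² + 10x − 22) ÷ lead(D) = 6x³ ÷ 3x = 2x². Subtract (2x²)·D = 6x³ − 10x². Remainder: 3x² + 10x − 22.
Step 3: lead(3x² + 10x − 22) ÷ lead(D) = 3x² ÷ 3x = x. Subtract (x)·D = 3x² − 5x. Remainder: 15x − 22.
Step 4: lead(15x − 22) ÷ lead(D) = 15x ÷ 3x = 5. Subtract (5)·D = 15x − 25. Remainder: 3.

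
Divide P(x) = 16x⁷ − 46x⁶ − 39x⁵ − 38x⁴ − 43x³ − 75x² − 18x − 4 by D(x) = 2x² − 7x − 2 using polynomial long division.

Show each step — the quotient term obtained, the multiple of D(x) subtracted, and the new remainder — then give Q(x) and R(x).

Q(x) = 8x⁵ + 5x⁴ + 6x³ + 7x² + 9x + 1; R(x) = 7x − 2

Step 1: lead(16x⁷ − 46x⁶ − 39x⁵ − 38x⁴ − 43x³ − 75x² − 18x − 4) ÷ lead(D) = 16x⁷ ÷ 2x² = 8x⁵. Subtract (8x⁵)·D = 16x⁷ − 56x⁶ − 16x⁵. Remainder: 10x⁶ − 23x⁵ − 38x⁴ − 43x³ − 75x² − 18x − 4.
Step 2: lead(10x⁶ − 23x⁵ − 38x⁴ − 43x³ − 75x² − 18x − 4) ÷ lead(D) = 10x⁶ ÷ 2x² = 5x⁴. Subtract (5x⁴)·D = 10x⁶ − 35x⁵ − 10x⁴. Remainder: 12x⁵ − 28x⁴ − 43x³ − 75x² − 18x − 4.
Step 3: lead(12x⁵ − 28x⁴ − 43x³ − 75x² − 18x − 4) ÷ lead(D) = 12x⁵ ÷ 2x² = 6x³. Subtract (6x³)·D = 12x⁵ − 42x⁴ − 12x³. Remainder: 14x⁴ − 31x³ − 75x² − 18x − 4.
Step 4: lead(14x⁴ − 31x³ − 75x² − 18x − 4) ÷ lead(D) = 14x⁴ ÷ 2x² = 7x². Subtract (7x²)·D = 14x⁴ − 49x³ − 14x². Remainder: 18x³ − 61x² − 18x − 4.
Step 5: lead(18x³ − 61x² − 18x − 4) ÷ lead(D) = 18x³ ÷ 2x² = 9x. Subtract (9x)·D = 18x³ − 63x² − 18x. Remainder: 2x² − 4.
Step 6: lead(2x² − 4) ÷ lead(D) = 2x² ÷ 2x² = 1. Subtract (1)·D = 2x² − 7x − 2. Remainder: 7x − 2.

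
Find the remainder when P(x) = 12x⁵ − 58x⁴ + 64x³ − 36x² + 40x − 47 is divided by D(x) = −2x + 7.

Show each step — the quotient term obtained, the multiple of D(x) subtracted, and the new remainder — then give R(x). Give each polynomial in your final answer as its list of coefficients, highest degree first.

R = [-5]

Step 1: lead(12x⁵ − 58x⁴ + 64x³ − 36x² + 40x − 47) ÷ lead(D) = 12x⁵ ÷ −2x = −6x⁴. Subtract (−6x⁴)·D = 12x⁵ − 42x⁴. Remainder: −16x⁴ + 64x³ − 36x² + 40x − 47.
Step 2: lead(−16x⁴ + 64x³ − 36x² + 40x − 47) ÷ lead(D) = −16x⁴ ÷ −2x = 8x³. Subtract (8x³)·D = −16x⁴ + 56x³. Remainder: 8x³ − 36x² + 40x − 47.
Step 3: lead(8x³ − 36x² + 40x − 47) ÷ lead(D) = 8x³ ÷ −2x = −4x². Subtract (−4x²)·D = 8x³ − 28x². Remainder: −8x² + 40x − 47.
Step 4: lead(−8x² + 40x − 47) ÷ lead(D) = −8x² ÷ −2x = 4x. Subtract (4x)·D = −8x² + 28x. Remainder: 12x − 47.
Step 5: lead(12x − 47) ÷ lead(D) = 12x ÷ −2x = −6. Subtract (−6)·D = 12x − 42. Remainder: −5.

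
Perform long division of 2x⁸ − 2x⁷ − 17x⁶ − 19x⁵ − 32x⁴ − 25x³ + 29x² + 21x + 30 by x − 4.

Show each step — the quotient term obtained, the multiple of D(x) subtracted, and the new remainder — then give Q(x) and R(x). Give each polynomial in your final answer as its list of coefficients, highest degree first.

Q = [2, 6, 7, 9, 4, -9, -7, -7]; R = [2]

Step 1: lead(2x⁸ − 2x⁷ − 17x⁶ − 19x⁵ − 32x⁴ − 25x³ + 29x² + 21x + 30) ÷ lead(D) = 2x⁸ ÷ x = 2x⁷. Subtract (2x⁷)·D = 2x⁸ − 8x⁷. Remainder: 6x⁷ − 17x⁶ − 19x⁵ − 32x⁴ − 25x³ + 29x² + 21x + 30.
Step 2: lead(6x⁷ − 17x⁶ − 19x⁵ − 32x⁴ − 25x³ + 29x² + 21x + 30) ÷ lead(D) = 6x⁷ ÷ x = 6x⁶. Subtract (6x⁶)·D = 6x⁷ − 24x⁶. Remainder: 7x⁶ − 19x⁵ − 32x⁴ − 25x³ + 29x² + 21x + 30.
Step 3: lead(7x⁶ − 19x⁵ − 32x⁴ − 25x³ + 29x² + 21x + 30) ÷ lead(D) = 7x⁶ ÷ x = 7x⁵. Subtract (7x⁵)·D = 7x⁶ − 28x⁵. Remainder: 9x⁵ − 32x⁴ − 25x³ + 29x² + 21x + 30.
Step 4: lead(9x⁵ − 32x⁴ − 25x³ + 29x² + 21x + 30) ÷ lead(D) = 9x⁵ ÷ x = 9x⁴. Subtract (9x⁴)·D = 9x⁵ − 36x⁴. Remainder: 4x⁴ − 25x³ + 29x² + 21x + 30.
Step 5: lead(4x⁴ − 25x³ + 29x² + 21x + 30) ÷ lead(D) = 4x⁴ ÷ x = 4x³. Subtract (4x³)·D = 4x⁴ − 16x³. Remainder: −9x³ + 29x² + 21x + 30.
Step 6: lead(−9x³ + 29x² + 21x + 30) ÷ lead(D) = −9x³ ÷ x = −9x². Subtract (−9x²)·D = −9x³ + 36x². Remainder: −7x² + 21x + 30.
Step 7: lead(−7x² + 21x + 30) ÷ lead(D) = −7x² ÷ x = −7x. Subtract (−7x)·D = −7x² + 28x. Remainder: −7x + 30.
Step 8: lead(−7x + 30) ÷ lead(D) = −7x ÷ x = −7. Subtract (−7)·D = −7x + 28. Remainder: 2.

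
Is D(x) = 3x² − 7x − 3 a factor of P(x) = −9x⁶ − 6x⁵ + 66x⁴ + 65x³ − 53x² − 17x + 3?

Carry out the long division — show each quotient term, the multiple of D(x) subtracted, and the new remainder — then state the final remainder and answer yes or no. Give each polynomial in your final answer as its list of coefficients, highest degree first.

R = [0], so D(x) is a factor of P(x). yes

Step 1: lead(−9x⁶ − 6x⁵ + 66x⁴ + 65x³ − 53x² − 17x + 3) ÷ lead(D) = −9x⁶ ÷ 3x² = −3x⁴. Subtract (−3x⁴)·D = −9x⁶ + 21x⁵ + 9x⁴. Remainder: −27x⁵ + 57x⁴ + 65x³ − 53x² − 17x + 3.
Step 2: lead(−27x⁵ + 57x⁴ + 65x³ − 53x² − 17x + 3) ÷ lead(D) = −27x⁵ ÷ 3x² = −9x³. Subtract (−9x³)·D = −27x⁵ + 63x⁴ + 27x³. Remainder: −6x⁴ + 38x³ − 53x² − 17x + 3.
Step 3: lead(−6x⁴ + 38x³ − 53x² − 17x + 3) ÷ lead(D) = −6x⁴ ÷ 3x² = −2x². Subtract (−2x²)·D = −6x⁴ + 14x³ + 6x². Remainder: 24x³ − 59x² − 17x + 3.
Step 4: lead(24x³ − 59x² − 17x + 3) ÷ lead(D) = 24x³ ÷ 3x² = 8x. Subtract (8x)·D = 24x³ − 56x² − 24x. Remainder: −3x² + 7x + 3.
Step 5: lead(−3x² + 7x + 3) ÷ lead(D) = −3x² ÷ 3x² = −1. Subtract (−1)·D = −3x² + 7x + 3. Remainder: 0.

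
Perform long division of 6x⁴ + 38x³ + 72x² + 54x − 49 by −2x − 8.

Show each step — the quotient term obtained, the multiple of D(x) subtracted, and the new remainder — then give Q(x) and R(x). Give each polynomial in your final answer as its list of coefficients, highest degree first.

Q = [-3, -7, -8, 5]; R = [-9]

Step 1: lead(6x⁴ + 38x³ + 72x² + 54x − 49) ÷ lead(D) = 6x⁴ ÷ −2x = −3x³. Subtract (−3x³)·D = 6x⁴ + 24x³. Remainder: 14x³ + 72x² + 54x − 49.
Step 2: lead(14x³ + 72x² + 54x − 49) ÷ lead(D) = 14x³ ÷ −2x = −7x². Subtract (−7x²)·D = 14x³ + 56x². Remainder: 16x² + 54x − 49.
Step 3: lead(16x² + 54x − 49) ÷ lead(D) = 16x² ÷ −2x = −8x. Subtract (−8x)·D = 16x² + 64x. Remainder: −10x − 49.
Step 4: lead(−10x − 49) ÷ lead(D) = −10x ÷ −2x = 5. Subtract (5)·D = −10x − 40. Remainder: −9.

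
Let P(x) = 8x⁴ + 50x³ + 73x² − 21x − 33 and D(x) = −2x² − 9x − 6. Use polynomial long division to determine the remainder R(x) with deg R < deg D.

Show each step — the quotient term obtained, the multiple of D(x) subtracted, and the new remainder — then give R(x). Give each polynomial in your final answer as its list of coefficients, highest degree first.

R = [9]

Step 1: lead(8x⁴ + 50x³ + 73x² − 21x − 33) ÷ lead(D) = 8x⁴ ÷ −2x² = −4x². Subtract (−4x²)·D = 8x⁴ + 36x³ + 24x². Remainder: 14x³ + 49x² − 21x − 33.
Step 2: lead(14x³ + 49x² − 21x − 33) ÷ lead(D) = 14x³ ÷ −2x² = −7x. Subtract (−7x)·D = 14x³ + 63x² + 42x. Remainder: −14x² − 63x − 33.
Step 3: lead(−14x² − 63x − 33) ÷ lead(D) = −14x² ÷ −2x² = 7. Subtract (7)·D = −14x² − 63x − 42. Remainder: 9.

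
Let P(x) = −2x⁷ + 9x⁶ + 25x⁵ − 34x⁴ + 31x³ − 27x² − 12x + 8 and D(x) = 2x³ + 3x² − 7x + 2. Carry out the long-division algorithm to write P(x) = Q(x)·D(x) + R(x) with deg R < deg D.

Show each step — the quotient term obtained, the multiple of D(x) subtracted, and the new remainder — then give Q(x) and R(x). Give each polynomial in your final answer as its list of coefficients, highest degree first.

Step 1: lead(−2x⁷ + 9x⁶ + 25x⁵ − 34x⁴ + 31x³ − 27x² − 12x + 8) ÷ lead(D) = −2x⁷ ÷ 2x³ = −x⁴. Subtract (−x⁴)·D = −2x⁷ − 3x⁶ + 7x⁵ − 2x⁴. Remainder: 12x⁶ + 18x⁵ − 32x⁴ + 31x³ − 27x² − 12x + 8.
Step 2: lead(12x⁶ + 18x⁵ − 32x⁴ + 31x³ − 27x² − 12x + 8) ÷ lead(D) = 12x⁶ ÷ 2x³ = 6x³. Subtract (6x³)·D = 12x⁶ + 18x⁵ − 42x⁴ + 12x³. Remainder: 10x⁴ + 19x³ − 27x² − 12x + 8.
Step 3: lead(10x⁴ + 19x³ − 27x² − 12x + 8) ÷ lead(D) = 10x⁴ ÷ 2x³ = 5x. Subtract (5x)·D = 10x⁴ + 15x³ − 35x² + 10x. Remainder: 4x³ + 8x² − 22x + 8.
Step 4: lead(4x³ + 8x² − 22x + 8) ÷ lead(D) = 4x³ ÷ 2x³ = 2. Subtract (2)·D = 4x³ + 6x² − 14x + 4. Remainder: 2x² − 8x + 4.

Q = [-1, 6, 0, 5, 2]; R = [2, -8, 4]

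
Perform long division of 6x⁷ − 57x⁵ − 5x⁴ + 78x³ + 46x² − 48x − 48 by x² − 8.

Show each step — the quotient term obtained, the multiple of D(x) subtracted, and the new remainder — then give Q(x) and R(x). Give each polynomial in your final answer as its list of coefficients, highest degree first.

Step 1: lead(6x⁷ − 57x⁵ − 5x⁴ + 78x³ + 46x² − 48x − 48) ÷ lead(D) = 6x⁷ ÷ x² = 6x⁵. Subtract (6x⁵)·D = 6x⁷ − 48x⁵. Remainder: −9x⁵ − 5x⁴ + 78x³ + 46x² − 48x − 48.
Step 2: lead(−9x⁵ − 5x⁴ + 78x³ + 46x² − 48x − 48) ÷ lead(D) = −9x⁵ ÷ x² = −9x³. Subtract (−9x³)·D = −9x⁵ + 72x³. Remainder: −5x⁴ + 6x³ + 46x² − 48x − 48.
Step 3: lead(−5x⁴ + 6x³ + 46x² − 48x − 48) ÷ lead(D) = −5x⁴ ÷ x² = −5x². Subtract (−5x²)·D = −5x⁴ + 40x². Remainder: 6x³ + 6x² − 48x − 48.
Step 4: lead(6x³ + 6x² − 48x − 48) ÷ lead(D) = 6x³ ÷ x² = 6x. Subtract (6x)·D = 6x³ − 48x. Remainder: 6x² − 48.
Step 5: lead(6x² − 48) ÷ lead(D) = 6x² ÷ x² = 6. Subtract (6)·D = 6x² − 48. Remainder: 0.

Q = [6, 0, -9, -5, 6, 6]; R = [0]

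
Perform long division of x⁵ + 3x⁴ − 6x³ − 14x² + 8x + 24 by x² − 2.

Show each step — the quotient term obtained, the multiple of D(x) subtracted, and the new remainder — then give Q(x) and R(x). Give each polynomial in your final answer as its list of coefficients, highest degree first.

Q = [1, 3, -4, -8]; R = [8]

Step 1: lead(x⁵ + 3x⁴ − 6x³ − 14x² + 8x + 24) ÷ lead(D) = x⁵ ÷ x² = x³. Subtract (x³)·D = x⁵ − 2x³. Remainder: 3x⁴ − 4x³ − 14x² + 8x + 24.
Step 2: lead(3x⁴ − 4x³ − 14x² + 8x + 24) ÷ lead(D) = 3x⁴ ÷ x² = 3x². Subtract (3x²)·D = 3x⁴ − 6x². Remainder: −4x³ − 8x² + 8x + 24.
Step 3: lead(−4x³ − 8x² + 8x + 24) ÷ lead(D) = −4x³ ÷ x² = −4x. Subtract (−4x)·D = −4x³ + 8x. Remainder: −8x² + 24.
Step 4: lead(−8x² + 24) ÷ lead(D) = −8x² ÷ x² = −8. Subtract (−8)·D = −8x² + 16. Remainder: 8.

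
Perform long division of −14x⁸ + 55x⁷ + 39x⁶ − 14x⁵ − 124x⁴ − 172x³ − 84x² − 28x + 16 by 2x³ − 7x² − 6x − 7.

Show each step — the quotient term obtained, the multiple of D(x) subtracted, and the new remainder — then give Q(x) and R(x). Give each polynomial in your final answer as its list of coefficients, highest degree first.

Step 1: lead(−14x⁸ + 55x⁷ + 39x⁶ − 14x⁵ − 124x⁴ − 172x³ − 84x² − 28x + 16) ÷ lead(D) = −14x⁸ ÷ 2x³ = −7x⁵. Subtract (−7x⁵)·D = −14x⁸ + 49x⁷ + 42x⁶ + 49x⁵. Remainder: 6x⁷ − 3x⁶ − 63x⁵ − 124x⁴ − 172x³ − 84x² − 28x + 16.
Step 2: lead(6x⁷ − 3x⁶ − 63x⁵ − 124x⁴ − 172x³ − 84x² − 28x + 16) ÷ lead(D) = 6x⁷ ÷ 2x³ = 3x⁴. Subtract (3x⁴)·D = 6x⁷ − 21x⁶ − 18x⁵ − 21x⁴. Remainder: 18x⁶ − 45x⁵ − 103x⁴ − 172x³ − 84x² − 28x + 16.
Step 3: lead(18x⁶ − 45x⁵ − 103x⁴ − 172x³ − 84x² − 28x + 16) ÷ lead(D) = 18x⁶ ÷ 2x³ = 9x³. Subtract (9x³)·D = 18x⁶ − 63x⁵ − 54x⁴ − 63x³. Remainder: 18x⁵ − 49x⁴ − 109x³ − 84x² − 28x + 16.
Step 4: lead(18x⁵ − 49x⁴ − 109x³ − 84x² − 28x + 16) ÷ lead(D) = 18x⁵ ÷ 2x³ = 9x². Subtract (9x²)·D = 18x⁵ − 63x⁴ − 54x³ − 63x². Remainder: 14x⁴ − 55x³ − 21x² − 28x + 16.
Step 5: lead(14x⁴ − 55x³ − 21x² − 28x + 16) ÷ lead(D) = 14x⁴ ÷ 2x³ = 7x. Subtract (7x)·D = 14x⁴ − 49x³ − 42x² − 49x. Remainder: −6x³ + 21x² + 21x + 16.
Step 6: lead(−6x³ + 21x² + 21x + 16) ÷ lead(D) = −6x³ ÷ 2x³ = −3. Subtract (−3)·D = −6x³ + 21x² + 18x + 21. Remainder: 3x − 5.

Q = [-7, 3, 9, 9, 7, -3]; R = [3, -5]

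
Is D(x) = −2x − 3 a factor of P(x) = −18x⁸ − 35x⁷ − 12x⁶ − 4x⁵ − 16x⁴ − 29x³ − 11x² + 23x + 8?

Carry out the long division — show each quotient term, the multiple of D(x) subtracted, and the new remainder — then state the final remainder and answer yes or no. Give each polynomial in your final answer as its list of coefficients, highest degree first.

Step 1: lead(−18x⁸ − 35x⁷ − 12x⁶ − 4x⁵ − 16x⁴ − 29x³ − 11x² + 23x + 8) ÷ lead(D) = −18x⁸ ÷ −2x = 9x⁷. Subtract (9x⁷)·D = −18x⁸ − 27x⁷. Remainder: −8x⁷ − 12x⁶ − 4x⁵ − 16x⁴ − 29x³ − 11x² + 23x + 8.
Step 2: lead(−8x⁷ − 12x⁶ − 4x⁵ − 16x⁴ − 29x³ − 11x² + 23x + 8) ÷ lead(D) = −8x⁷ ÷ −2x = 4x⁶. Subtract (4x⁶)·D = −8x⁷ − 12x⁶. Remainder: −4x⁵ − 16x⁴ − 29x³ − 11x² + 23x + 8.
Step 3: lead(−4x⁵ − 16x⁴ − 29x³ − 11x² + 23x + 8) ÷ lead(D) = −4x⁵ ÷ −2x = 2x⁴. Subtract (2x⁴)·D = −4x⁵ − 6x⁴. Remainder: −10x⁴ − 29x³ − 11x² + 23x + 8.
Step 4: lead(−10x⁴ − 29x³ − 11x² + 23x + 8) ÷ lead(D) = −10x⁴ ÷ −2x = 5x³. Subtract (5x³)·D = −10x⁴ − 15x³. Remainder: −14x³ − 11x² + 23x + 8.
Step 5: lead(−14x³ − 11x² + 23x + 8) ÷ lead(D) = −14x³ ÷ −2x = 7x². Subtract (7x²)·D = −14x³ − 21x². Remainder: 10x² + 23x + 8.
Step 6: lead(10x² + 23x + 8) ÷ lead(D) = 10x² ÷ −2x = −5x. Subtract (−5x)·D = 10x² + 15x. Remainder: 8x + 8.
Step 7: lead(8x + 8) ÷ lead(D) = 8x ÷ −2x = −4. Subtract (−4)·D = 8x + 12. Remainder: −4.

R = [-4], so D(x) is not a factor of P(x). no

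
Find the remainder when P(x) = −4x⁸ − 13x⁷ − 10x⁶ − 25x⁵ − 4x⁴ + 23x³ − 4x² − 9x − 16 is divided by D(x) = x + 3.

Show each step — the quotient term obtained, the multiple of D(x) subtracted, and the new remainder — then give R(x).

Step 1: lead(−4x⁸ − 13x⁷ − 10x⁶ − 25x⁵ − 4x⁴ + 23x³ − 4x² − 9x − 16) ÷ lead(D) = −4x⁸ ÷ x = −4x⁷. Subtract (−4x⁷)·D = −4x⁸ − 12x⁷. Remainder: −x⁷ − 10x⁶ − 25x⁵ − 4x⁴ + 23x³ − 4x² − 9x − 16.
Step 2: lead(−x⁷ − 10x⁶ − 25x⁵ − 4x⁴ + 23x³ − 4x² − 9x − 16) ÷ lead(D) = −x⁷ ÷ x = −x⁶. Subtract (−x⁶)·D = −x⁷ − 3x⁶. Remainder: −7x⁶ − 25x⁵ − 4x⁴ + 23x³ − 4x² − 9x − 16.
Step 3: lead(−7x⁶ − 25x⁵ − 4x⁴ + 23x³ − 4x² − 9x − 16) ÷ lead(D) = −7x⁶ ÷ x = −7x⁵. Subtract (−7x⁵)·D = −7x⁶ − 21x⁵. Remainder: −4x⁵ − 4x⁴ + 23x³ − 4x² − 9x − 16.
Step 4: lead(−4x⁵ − 4x⁴ + 23x³ − 4x² − 9x − 16) ÷ lead(D) = −4x⁵ ÷ x = −4x⁴. Subtract (−4x⁴)·D = −4x⁵ − 12x⁴. Remainder: 8x⁴ + 23x³ − 4x² − 9x − 16.
Step 5: lead(8x⁴ + 23x³ − 4x² − 9x − 16) ÷ lead(D) = 8x⁴ ÷ x = 8x³. Subtract (8x³)·D = 8x⁴ + 24x³. Remainder: −x³ − 4x² − 9x − 16.
Step 6: lead(−x³ − 4x² − 9x − 16) ÷ lead(D) = −x³ ÷ x = −x². Subtract (−x²)·D = −x³ − 3x². Remainder: −x² − 9x − 16.
Step 7: lead(−x² − 9x − 16) ÷ lead(D) = −x² ÷ x = −x. Subtract (−x)·D = −x² − 3x. Remainder: −6x − 16.
Step 8: lead(−6x − 16) ÷ lead(D) = −6x ÷ x = −6. Subtract (−6)·D = −6x − 18. Remainder: 2.

R(x) = 2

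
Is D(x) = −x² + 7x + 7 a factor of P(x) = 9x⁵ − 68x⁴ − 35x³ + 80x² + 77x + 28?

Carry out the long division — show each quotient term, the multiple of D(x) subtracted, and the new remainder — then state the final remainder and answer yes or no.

Step 1: lead(9x⁵ − 68x⁴ − 35x³ + 80x² + 77x + 28) ÷ lead(D) = 9x⁵ ÷ −x² = −9x³. Subtract (−9x³)·D = 9x⁵ − 63x⁴ − 63x³. Remainder: −5x⁴ + 28x³ + 80x² + 77x + 28.
Step 2: lead(−5x⁴ + 28x³ + 80x² + 77x + 28) ÷ lead(D) = −5x⁴ ÷ −x² = 5x². Subtract (5x²)·D = −5x⁴ + 35x³ + 35x². Remainder: −7x³ + 45x² + 77x + 28.
Step 3: lead(−7x³ + 45x² + 77x + 28) ÷ lead(D) = −7x³ ÷ −x² = 7x. Subtract (7x)·D = −7x³ + 49x² + 49x. Remainder: −4x² + 28x + 28.
Step 4: lead(−4x² + 28x + 28) ÷ lead(D) = −4x² ÷ −x² = 4. Subtract (4)·D = −4x² + 28x + 28. Remainder: 0.

R(x) = 0, so D(x) is a factor of P(x). yes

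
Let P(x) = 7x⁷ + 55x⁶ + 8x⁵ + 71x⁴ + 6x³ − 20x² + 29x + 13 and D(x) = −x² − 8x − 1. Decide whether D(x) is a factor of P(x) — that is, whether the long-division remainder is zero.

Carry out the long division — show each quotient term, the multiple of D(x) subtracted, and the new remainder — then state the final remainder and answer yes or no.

R(x) = 9, so D(x) is not a factor of P(x). no

Step 1: lead(7x⁷ + 55x⁶ + 8x⁵ + 71x⁴ + 6x³ − 20x² + 29x + 13) ÷ lead(D) = 7x⁷ ÷ −x² = −7x⁵. Subtract (−7x⁵)·D = 7x⁷ + 56x⁶ + 7x⁵. Remainder: −x⁶ + x⁵ + 71x⁴ + 6x³ − 20x² + 29x + 13.
Step 2: lead(−x⁶ + x⁵ + 71x⁴ + 6x³ − 20x² + 29x + 13) ÷ lead(D) = −x⁶ ÷ −x² = x⁴. Subtract (x⁴)·D = −x⁶ − 8x⁵ − x⁴. Remainder: 9x⁵ + 72x⁴ + 6x³ − 20x² + 29x + 13.
Step 3: lead(9x⁵ + 72x⁴ + 6x³ − 20x² + 29x + 13) ÷ lead(D) = 9x⁵ ÷ −x² = −9x³. Subtract (−9x³)·D = 9x⁵ + 72x⁴ + 9x³. Remainder: −3x³ − 20x² + 29x + 13.
Step 4: lead(−3x³ − 20x² + 29x + 13) ÷ lead(D) = −3x³ ÷ −x² = 3x. Subtract (3x)·D = −3x³ − 24x² − 3x. Remainder: 4x² + 32x + 13.
Step 5: lead(4x² + 32x + 13) ÷ lead(D) = 4x² ÷ −x² = −4. Subtract (−4)·D = 4x² + 32x + 4. Remainder: 9.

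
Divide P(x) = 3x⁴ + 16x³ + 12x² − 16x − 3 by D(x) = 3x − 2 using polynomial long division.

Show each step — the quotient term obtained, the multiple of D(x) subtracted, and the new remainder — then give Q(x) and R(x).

Step 1: lead(3x⁴ + 16x³ + 12x² − 16x − 3) ÷ lead(D) = 3x⁴ ÷ 3x = x³. Subtract (x³)·D = 3x⁴ − 2x³. Remainder: 18x³ + 12x² − 16x − 3.
Step 2: lead(18x³ + 12x² − 16x − 3) ÷ lead(D) = 18x³ ÷ 3x = 6x². Subtract (6x²)·D = 18x³ − 12x². Remainder: 24x² − 16x − 3.
Step 3: lead(24x² − 16x − 3) ÷ lead(D) = 24x² ÷ 3x = 8x. Subtract (8x)·D = 24x² − 16x. Remainder: −3.

Q(x) = x³ + 6x² + 8x; R(x) = −3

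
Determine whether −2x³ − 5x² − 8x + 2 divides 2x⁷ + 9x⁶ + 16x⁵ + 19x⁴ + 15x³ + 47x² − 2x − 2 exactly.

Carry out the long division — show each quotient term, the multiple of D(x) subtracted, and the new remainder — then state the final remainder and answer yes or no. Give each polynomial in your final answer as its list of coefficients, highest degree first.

Step 1: lead(2x⁷ + 9x⁶ + 16x⁵ + 19x⁴ + 15x³ + 47x² − 2x − 2) ÷ lead(D) = 2x⁷ ÷ −2x³ = −x⁴. Subtract (−x⁴)·D = 2x⁷ + 5x⁶ + 8x⁵ − 2x⁴. Remainder: 4x⁶ + 8x⁵ + 21x⁴ + 15x³ + 47x² − 2x − 2.
Step 2: lead(4x⁶ + 8x⁵ + 21x⁴ + 15x³ + 47x² − 2x − 2) ÷ lead(D) = 4x⁶ ÷ −2x³ = −2x³. Subtract (−2x³)·D = 4x⁶ + 10x⁵ + 16x⁴ − 4x³. Remainder: −2x⁵ + 5x⁴ + 19x³ + 47x² − 2x − 2.
Step 3: lead(−2x⁵ + 5x⁴ + 19x³ + 47x² − 2x − 2) ÷ lead(D) = −2x⁵ ÷ −2x³ = x². Subtract (x²)·D = −2x⁵ − 5x⁴ − 8x³ + 2x². Remainder: 10x⁴ + 27x³ + 45x² − 2x − 2.
Step 4: lead(10x⁴ + 27x³ + 45x² − 2x − 2) ÷ lead(D) = 10x⁴ ÷ −2x³ = −5x. Subtract (−5x)·D = 10x⁴ + 25x³ + 40x² − 10x. Remainder: 2x³ + 5x² + 8x − 2.
Step 5: lead(2x³ + 5x² + 8x − 2) ÷ lead(D) = 2x³ ÷ −2x³ = −1. Subtract (−1)·D = 2x³ + 5x² + 8x − 2. Remainder: 0.

R = [0], so D(x) is a factor of P(x). yes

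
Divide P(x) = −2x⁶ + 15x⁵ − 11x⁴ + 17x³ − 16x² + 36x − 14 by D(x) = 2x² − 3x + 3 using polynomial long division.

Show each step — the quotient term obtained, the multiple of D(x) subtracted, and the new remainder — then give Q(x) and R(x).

Q(x) = −x⁴ + 6x³ + 5x² + 7x − 5; R(x) = 1

Step 1: lead(−2x⁶ + 15x⁵ − 11x⁴ + 17x³ − 16x² + 36x − 14) ÷ lead(D) = −2x⁶ ÷ 2x² = −x⁴. Subtract (−x⁴)·D = −2x⁶ + 3x⁵ − 3x⁴. Remainder: 12x⁵ − 8x⁴ + 17x³ − 16x² + 36x − 14.
Step 2: lead(12x⁵ − 8x⁴ + 17x³ − 16x² + 36x − 14) ÷ lead(D) = 12x⁵ ÷ 2x² = 6x³. Subtract (6x³)·D = 12x⁵ − 18x⁴ + 18x³. Remainder: 10x⁴ − x³ − 16x² + 36x − 14.
Step 3: lead(10x⁴ − x³ − 16x² + 36x − 14) ÷ lead(D) = 10x⁴ ÷ 2x² = 5x². Subtract (5x²)·D = 10x⁴ − 15x³ + 15x². Remainder: 14x³ − 31x² + 36x − 14.
Step 4: lead(14x³ − 31x² + 36x − 14) ÷ lead(D) = 14x³ ÷ 2x² = 7x. Subtract (7x)·D = 14x³ − 21x² + 21x. Remainder: −10x² + 15x − 14.
Step 5: lead(−10x² + 15x − 14) ÷ lead(D) = −10x² ÷ 2x² = −5. Subtract (−5)·D = −10x² + 15x − 15. Remainder: 1.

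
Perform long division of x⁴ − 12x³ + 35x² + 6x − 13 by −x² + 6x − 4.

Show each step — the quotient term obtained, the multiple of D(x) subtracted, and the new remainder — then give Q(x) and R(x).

Q(x) = −x² + 6x + 5; R(x) = 7

Step 1: lead(x⁴ − 12x³ + 35x² + 6x − 13) ÷ lead(D) = x⁴ ÷ −x² = −x². Subtract (−x²)·D = x⁴ − 6x³ + 4x². Remainder: −6x³ + 31x² + 6x − 13.
Step 2: lead(−6x³ + 31x² + 6x − 13) ÷ lead(D) = −6x³ ÷ −x² = 6x. Subtract (6x)·D = −6x³ + 36x² − 24x. Remainder: −5x² + 30x − 13.
Step 3: lead(−5x² + 30x − 13) ÷ lead(D) = −5x² ÷ −x² = 5. Subtract (5)·D = −5x² + 30x − 20. Remainder: 7.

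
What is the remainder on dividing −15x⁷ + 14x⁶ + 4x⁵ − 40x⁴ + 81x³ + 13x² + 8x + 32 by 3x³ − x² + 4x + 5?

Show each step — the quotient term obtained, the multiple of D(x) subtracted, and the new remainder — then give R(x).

Step 1: lead(−15x⁷ + 14x⁶ + 4x⁵ − 40x⁴ + 81x³ + 13x² + 8x + 32) ÷ lead(D) = −15x⁷ ÷ 3x³ = −5x⁴. Subtract (−5x⁴)·D = −15x⁷ + 5x⁶ − 20x⁵ − 25x⁴. Remainder: 9x⁶ + 24x⁵ − 15x⁴ + 81x³ + 13x² + 8x + 32.
Step 2: lead(9x⁶ + 24x⁵ − 15x⁴ + 81x³ + 13x² + 8x + 32) ÷ lead(D) = 9x⁶ ÷ 3x³ = 3x³. Subtract (3x³)·D = 9x⁶ − 3x⁵ + 12x⁴ + 15x³. Remainder: 27x⁵ − 27x⁴ + 66x³ + 13x² + 8x + 32.
Step 3: lead(27x⁵ − 27x⁴ + 66x³ + 13x² + 8x + 32) ÷ lead(D) = 27x⁵ ÷ 3x³ = 9x². Subtract (9x²)·D = 27x⁵ − 9x⁴ + 36x³ + 45x². Remainder: −18x⁴ + 30x³ − 32x² + 8x + 32.
Step 4: lead(−18x⁴ + 30x³ − 32x² + 8x + 32) ÷ lead(D) = −18x⁴ ÷ 3x³ = −6x. Subtract (−6x)·D = −18x⁴ + 6x³ − 24x² − 30x. Remainder: 24x³ − 8x² + 38x + 32.
Step 5: lead(24x³ − 8x² + 38x + 32) ÷ lead(D) = 24x³ ÷ 3x³ = 8. Subtract (8)·D = 24x³ − 8x² + 32x + 40. Remainder: 6x − 8.

R(x) = 6x − 8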